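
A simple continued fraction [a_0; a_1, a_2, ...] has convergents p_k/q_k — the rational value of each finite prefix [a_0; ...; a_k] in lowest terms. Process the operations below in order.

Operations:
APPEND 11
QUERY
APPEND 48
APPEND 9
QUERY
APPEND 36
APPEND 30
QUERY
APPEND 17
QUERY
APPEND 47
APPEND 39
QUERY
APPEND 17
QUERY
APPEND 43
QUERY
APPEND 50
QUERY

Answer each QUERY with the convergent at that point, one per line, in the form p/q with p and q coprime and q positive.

11/1
4772/433
5174402/469513
88137155/7997357
161845343948/14685463745
2755518467803/250029228957
118649139459477/10765942308896
5935212491441653/538547144673757

APPEND 11: p_0 = 11·1 + 0 = 11, q_0 = 11·0 + 1 = 1 → 11/1
APPEND 48: p_1 = 48·11 + 1 = 529, q_1 = 48·1 + 0 = 48 → 529/48
APPEND 9: p_2 = 9·529 + 11 = 4772, q_2 = 9·48 + 1 = 433 → 4772/433
APPEND 36: p_3 = 36·4772 + 529 = 172321, q_3 = 36·433 + 48 = 15636 → 172321/15636
APPEND 30: p_4 = 30·172321 + 4772 = 5174402, q_4 = 30·15636 + 433 = 469513 → 5174402/469513
APPEND 17: p_5 = 17·5174402 + 172321 = 88137155, q_5 = 17·469513 + 15636 = 7997357 → 88137155/7997357
APPEND 47: p_6 = 47·88137155 + 5174402 = 4147620687, q_6 = 47·7997357 + 469513 = 376345292 → 4147620687/376345292
APPEND 39: p_7 = 39·4147620687 + 88137155 = 161845343948, q_7 = 39·376345292 + 7997357 = 14685463745 → 161845343948/14685463745
APPEND 17: p_8 = 17·161845343948 + 4147620687 = 2755518467803, q_8 = 17·14685463745 + 376345292 = 250029228957 → 2755518467803/250029228957
APPEND 43: p_9 = 43·2755518467803 + 161845343948 = 118649139459477, q_9 = 43·250029228957 + 14685463745 = 10765942308896 → 118649139459477/10765942308896
APPEND 50: p_10 = 50·118649139459477 + 2755518467803 = 5935212491441653, q_10 = 50·10765942308896 + 250029228957 = 538547144673757 → 5935212491441653/538547144673757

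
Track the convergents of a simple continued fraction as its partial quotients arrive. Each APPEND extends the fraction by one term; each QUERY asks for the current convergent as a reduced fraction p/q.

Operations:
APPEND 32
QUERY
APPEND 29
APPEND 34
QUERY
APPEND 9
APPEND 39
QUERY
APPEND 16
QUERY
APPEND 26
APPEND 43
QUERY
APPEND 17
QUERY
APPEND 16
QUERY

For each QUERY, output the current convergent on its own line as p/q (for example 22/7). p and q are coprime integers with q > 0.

APPEND 32: p_0 = 32·1 + 0 = 32, q_0 = 32·0 + 1 = 1 → 32/1
APPEND 29: p_1 = 29·32 + 1 = 929, q_1 = 29·1 + 0 = 29 → 929/29
APPEND 34: p_2 = 34·929 + 32 = 31618, q_2 = 34·29 + 1 = 987 → 31618/987
APPEND 9: p_3 = 9·31618 + 929 = 285491, q_3 = 9·987 + 29 = 8912 → 285491/8912
APPEND 39: p_4 = 39·285491 + 31618 = 11165767, q_4 = 39·8912 + 987 = 348555 → 11165767/348555
APPEND 16: p_5 = 16·11165767 + 285491 = 178937763, q_5 = 16·348555 + 8912 = 5585792 → 178937763/5585792
APPEND 26: p_6 = 26·178937763 + 11165767 = 4663547605, q_6 = 26·5585792 + 348555 = 145579147 → 4663547605/145579147
APPEND 43: p_7 = 43·4663547605 + 178937763 = 200711484778, q_7 = 43·145579147 + 5585792 = 6265489113 → 200711484778/6265489113
APPEND 17: p_8 = 17·200711484778 + 4663547605 = 3416758788831, q_8 = 17·6265489113 + 145579147 = 106658894068 → 3416758788831/106658894068
APPEND 16: p_9 = 16·3416758788831 + 200711484778 = 54868852106074, q_9 = 16·106658894068 + 6265489113 = 1712807794201 → 54868852106074/1712807794201

32/1
31618/987
11165767/348555
178937763/5585792
200711484778/6265489113
3416758788831/106658894068
54868852106074/1712807794201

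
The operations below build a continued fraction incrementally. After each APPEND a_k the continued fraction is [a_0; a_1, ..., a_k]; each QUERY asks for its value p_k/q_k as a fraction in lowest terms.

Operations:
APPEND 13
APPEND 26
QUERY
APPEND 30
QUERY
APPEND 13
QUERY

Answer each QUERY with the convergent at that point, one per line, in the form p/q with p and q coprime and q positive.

339/26
10183/781
132718/10179

APPEND 13: p_0 = 13·1 + 0 = 13, q_0 = 13·0 + 1 = 1 → 13/1
APPEND 26: p_1 = 26·13 + 1 = 339, q_1 = 26·1 + 0 = 26 → 339/26
APPEND 30: p_2 = 30·339 + 13 = 10183, q_2 = 30·26 + 1 = 781 → 10183/781
APPEND 13: p_3 = 13·10183 + 339 = 132718, q_3 = 13·781 + 26 = 10179 → 132718/10179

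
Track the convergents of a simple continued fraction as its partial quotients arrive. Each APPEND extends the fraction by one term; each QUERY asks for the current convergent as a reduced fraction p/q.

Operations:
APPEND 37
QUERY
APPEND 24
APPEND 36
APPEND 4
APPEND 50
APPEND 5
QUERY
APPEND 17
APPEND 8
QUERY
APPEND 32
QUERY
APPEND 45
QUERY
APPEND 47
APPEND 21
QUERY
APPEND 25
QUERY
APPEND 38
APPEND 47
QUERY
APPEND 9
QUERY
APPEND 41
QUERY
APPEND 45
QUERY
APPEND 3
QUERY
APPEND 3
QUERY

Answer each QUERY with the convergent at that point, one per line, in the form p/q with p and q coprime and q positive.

37/1
32552508/878809
4511571124/121797353
144930153295/3912630114
6526368469399/176190152483
6451095580985407/174158035885598
161584273772850223/4362235746936765
289054298724389662630/7803500707462622161
2607635342018456257551/70397445483583082117
107202103321481096222221/2894098765534368988958
4826702284808667786257496/130304841894530187585227
14587308957747484454994709/393808624449124931744639
48588629158051121151241623/1311730715241904982819144

APPEND 37: p_0 = 37·1 + 0 = 37, q_0 = 37·0 + 1 = 1 → 37/1
APPEND 24: p_1 = 24·37 + 1 = 889, q_1 = 24·1 + 0 = 24 → 889/24
APPEND 36: p_2 = 36·889 + 37 = 32041, q_2 = 36·24 + 1 = 865 → 32041/865
APPEND 4: p_3 = 4·32041 + 889 = 129053, q_3 = 4·865 + 24 = 3484 → 129053/3484
APPEND 50: p_4 = 50·129053 + 32041 = 6484691, q_4 = 50·3484 + 865 = 175065 → 6484691/175065
APPEND 5: p_5 = 5·6484691 + 129053 = 32552508, q_5 = 5·175065 + 3484 = 878809 → 32552508/878809
APPEND 17: p_6 = 17·32552508 + 6484691 = 559877327, q_6 = 17·878809 + 175065 = 15114818 → 559877327/15114818
APPEND 8: p_7 = 8·559877327 + 32552508 = 4511571124, q_7 = 8·15114818 + 878809 = 121797353 → 4511571124/121797353
APPEND 32: p_8 = 32·4511571124 + 559877327 = 144930153295, q_8 = 32·121797353 + 15114818 = 3912630114 → 144930153295/3912630114
APPEND 45: p_9 = 45·144930153295 + 4511571124 = 6526368469399, q_9 = 45·3912630114 + 121797353 = 176190152483 → 6526368469399/176190152483
APPEND 47: p_10 = 47·6526368469399 + 144930153295 = 306884248215048, q_10 = 47·176190152483 + 3912630114 = 8284849796815 → 306884248215048/8284849796815
APPEND 21: p_11 = 21·306884248215048 + 6526368469399 = 6451095580985407, q_11 = 21·8284849796815 + 176190152483 = 174158035885598 → 6451095580985407/174158035885598
APPEND 25: p_12 = 25·6451095580985407 + 306884248215048 = 161584273772850223, q_12 = 25·174158035885598 + 8284849796815 = 4362235746936765 → 161584273772850223/4362235746936765
APPEND 38: p_13 = 38·161584273772850223 + 6451095580985407 = 6146653498949293881, q_13 = 38·4362235746936765 + 174158035885598 = 165939116419482668 → 6146653498949293881/165939116419482668
APPEND 47: p_14 = 47·6146653498949293881 + 161584273772850223 = 289054298724389662630, q_14 = 47·165939116419482668 + 4362235746936765 = 7803500707462622161 → 289054298724389662630/7803500707462622161
APPEND 9: p_15 = 9·289054298724389662630 + 6146653498949293881 = 2607635342018456257551, q_15 = 9·7803500707462622161 + 165939116419482668 = 70397445483583082117 → 2607635342018456257551/70397445483583082117
APPEND 41: p_16 = 41·2607635342018456257551 + 289054298724389662630 = 107202103321481096222221, q_16 = 41·70397445483583082117 + 7803500707462622161 = 2894098765534368988958 → 107202103321481096222221/2894098765534368988958
APPEND 45: p_17 = 45·107202103321481096222221 + 2607635342018456257551 = 4826702284808667786257496, q_17 = 45·2894098765534368988958 + 70397445483583082117 = 130304841894530187585227 → 4826702284808667786257496/130304841894530187585227
APPEND 3: p_18 = 3·4826702284808667786257496 + 107202103321481096222221 = 14587308957747484454994709, q_18 = 3·130304841894530187585227 + 2894098765534368988958 = 393808624449124931744639 → 14587308957747484454994709/393808624449124931744639
APPEND 3: p_19 = 3·14587308957747484454994709 + 4826702284808667786257496 = 48588629158051121151241623, q_19 = 3·393808624449124931744639 + 130304841894530187585227 = 1311730715241904982819144 → 48588629158051121151241623/1311730715241904982819144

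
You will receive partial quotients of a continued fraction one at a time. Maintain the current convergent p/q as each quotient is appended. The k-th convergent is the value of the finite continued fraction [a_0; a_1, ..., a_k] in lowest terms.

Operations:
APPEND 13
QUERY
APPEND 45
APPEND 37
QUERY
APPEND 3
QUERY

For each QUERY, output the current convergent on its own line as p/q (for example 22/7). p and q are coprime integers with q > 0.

APPEND 13: p_0 = 13·1 + 0 = 13, q_0 = 13·0 + 1 = 1 → 13/1
APPEND 45: p_1 = 45·13 + 1 = 586, q_1 = 45·1 + 0 = 45 → 586/45
APPEND 37: p_2 = 37·586 + 13 = 21695, q_2 = 37·45 + 1 = 1666 → 21695/1666
APPEND 3: p_3 = 3·21695 + 586 = 65671, q_3 = 3·1666 + 45 = 5043 → 65671/5043

13/1
21695/1666
65671/5043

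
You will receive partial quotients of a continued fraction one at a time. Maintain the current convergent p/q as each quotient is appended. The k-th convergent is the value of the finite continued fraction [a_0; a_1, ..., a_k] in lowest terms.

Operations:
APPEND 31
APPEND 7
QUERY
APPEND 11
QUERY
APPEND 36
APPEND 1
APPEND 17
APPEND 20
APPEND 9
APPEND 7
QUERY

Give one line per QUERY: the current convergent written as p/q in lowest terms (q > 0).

APPEND 31: p_0 = 31·1 + 0 = 31, q_0 = 31·0 + 1 = 1 → 31/1
APPEND 7: p_1 = 7·31 + 1 = 218, q_1 = 7·1 + 0 = 7 → 218/7
APPEND 11: p_2 = 11·218 + 31 = 2429, q_2 = 11·7 + 1 = 78 → 2429/78
APPEND 36: p_3 = 36·2429 + 218 = 87662, q_3 = 36·78 + 7 = 2815 → 87662/2815
APPEND 1: p_4 = 1·87662 + 2429 = 90091, q_4 = 1·2815 + 78 = 2893 → 90091/2893
APPEND 17: p_5 = 17·90091 + 87662 = 1619209, q_5 = 17·2893 + 2815 = 51996 → 1619209/51996
APPEND 20: p_6 = 20·1619209 + 90091 = 32474271, q_6 = 20·51996 + 2893 = 1042813 → 32474271/1042813
APPEND 9: p_7 = 9·32474271 + 1619209 = 293887648, q_7 = 9·1042813 + 51996 = 9437313 → 293887648/9437313
APPEND 7: p_8 = 7·293887648 + 32474271 = 2089687807, q_8 = 7·9437313 + 1042813 = 67104004 → 2089687807/67104004

218/7
2429/78
2089687807/67104004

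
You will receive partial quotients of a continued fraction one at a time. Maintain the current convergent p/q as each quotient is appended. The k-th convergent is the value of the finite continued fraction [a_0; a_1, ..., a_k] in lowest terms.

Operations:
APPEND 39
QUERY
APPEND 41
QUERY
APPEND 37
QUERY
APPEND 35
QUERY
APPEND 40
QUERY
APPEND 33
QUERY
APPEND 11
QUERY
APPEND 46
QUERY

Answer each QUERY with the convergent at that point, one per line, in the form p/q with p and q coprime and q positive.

APPEND 39: p_0 = 39·1 + 0 = 39, q_0 = 39·0 + 1 = 1 → 39/1
APPEND 41: p_1 = 41·39 + 1 = 1600, q_1 = 41·1 + 0 = 41 → 1600/41
APPEND 37: p_2 = 37·1600 + 39 = 59239, q_2 = 37·41 + 1 = 1518 → 59239/1518
APPEND 35: p_3 = 35·59239 + 1600 = 2074965, q_3 = 35·1518 + 41 = 53171 → 2074965/53171
APPEND 40: p_4 = 40·2074965 + 59239 = 83057839, q_4 = 40·53171 + 1518 = 2128358 → 83057839/2128358
APPEND 33: p_5 = 33·83057839 + 2074965 = 2742983652, q_5 = 33·2128358 + 53171 = 70288985 → 2742983652/70288985
APPEND 11: p_6 = 11·2742983652 + 83057839 = 30255878011, q_6 = 11·70288985 + 2128358 = 775307193 → 30255878011/775307193
APPEND 46: p_7 = 46·30255878011 + 2742983652 = 1394513372158, q_7 = 46·775307193 + 70288985 = 35734419863 → 1394513372158/35734419863

39/1
1600/41
59239/1518
2074965/53171
83057839/2128358
2742983652/70288985
30255878011/775307193
1394513372158/35734419863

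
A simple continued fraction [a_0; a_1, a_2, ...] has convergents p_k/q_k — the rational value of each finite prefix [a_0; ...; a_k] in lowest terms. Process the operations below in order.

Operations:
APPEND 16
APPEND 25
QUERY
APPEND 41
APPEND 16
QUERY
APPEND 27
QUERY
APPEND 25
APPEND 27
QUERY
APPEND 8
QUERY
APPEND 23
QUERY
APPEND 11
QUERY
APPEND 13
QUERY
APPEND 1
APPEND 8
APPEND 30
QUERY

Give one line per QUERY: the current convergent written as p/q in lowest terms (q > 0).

401/25
263713/16441
7136708/444933
4831534859/301218615
38830960285/2420888686
897943621414/55981658393
9916210795839/618219131009
129808683967321/8092830361510
37567960156941190/2342147838542379

APPEND 16: p_0 = 16·1 + 0 = 16, q_0 = 16·0 + 1 = 1 → 16/1
APPEND 25: p_1 = 25·16 + 1 = 401, q_1 = 25·1 + 0 = 25 → 401/25
APPEND 41: p_2 = 41·401 + 16 = 16457, q_2 = 41·25 + 1 = 1026 → 16457/1026
APPEND 16: p_3 = 16·16457 + 401 = 263713, q_3 = 16·1026 + 25 = 16441 → 263713/16441
APPEND 27: p_4 = 27·263713 + 16457 = 7136708, q_4 = 27·16441 + 1026 = 444933 → 7136708/444933
APPEND 25: p_5 = 25·7136708 + 263713 = 178681413, q_5 = 25·444933 + 16441 = 11139766 → 178681413/11139766
APPEND 27: p_6 = 27·178681413 + 7136708 = 4831534859, q_6 = 27·11139766 + 444933 = 301218615 → 4831534859/301218615
APPEND 8: p_7 = 8·4831534859 + 178681413 = 38830960285, q_7 = 8·301218615 + 11139766 = 2420888686 → 38830960285/2420888686
APPEND 23: p_8 = 23·38830960285 + 4831534859 = 897943621414, q_8 = 23·2420888686 + 301218615 = 55981658393 → 897943621414/55981658393
APPEND 11: p_9 = 11·897943621414 + 38830960285 = 9916210795839, q_9 = 11·55981658393 + 2420888686 = 618219131009 → 9916210795839/618219131009
APPEND 13: p_10 = 13·9916210795839 + 897943621414 = 129808683967321, q_10 = 13·618219131009 + 55981658393 = 8092830361510 → 129808683967321/8092830361510
APPEND 1: p_11 = 1·129808683967321 + 9916210795839 = 139724894763160, q_11 = 1·8092830361510 + 618219131009 = 8711049492519 → 139724894763160/8711049492519
APPEND 8: p_12 = 8·139724894763160 + 129808683967321 = 1247607842072601, q_12 = 8·8711049492519 + 8092830361510 = 77781226301662 → 1247607842072601/77781226301662
APPEND 30: p_13 = 30·1247607842072601 + 139724894763160 = 37567960156941190, q_13 = 30·77781226301662 + 8711049492519 = 2342147838542379 → 37567960156941190/2342147838542379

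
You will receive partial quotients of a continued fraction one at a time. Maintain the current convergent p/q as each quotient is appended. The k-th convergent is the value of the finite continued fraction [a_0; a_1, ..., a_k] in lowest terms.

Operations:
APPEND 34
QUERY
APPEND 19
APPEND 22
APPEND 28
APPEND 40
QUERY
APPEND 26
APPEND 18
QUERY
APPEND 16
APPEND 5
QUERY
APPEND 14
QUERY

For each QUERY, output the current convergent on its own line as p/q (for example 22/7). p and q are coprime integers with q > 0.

34/1
16020308/470459
7520727170/220856789
611263541565/17950618334
8678438144789/254854608985

APPEND 34: p_0 = 34·1 + 0 = 34, q_0 = 34·0 + 1 = 1 → 34/1
APPEND 19: p_1 = 19·34 + 1 = 647, q_1 = 19·1 + 0 = 19 → 647/19
APPEND 22: p_2 = 22·647 + 34 = 14268, q_2 = 22·19 + 1 = 419 → 14268/419
APPEND 28: p_3 = 28·14268 + 647 = 400151, q_3 = 28·419 + 19 = 11751 → 400151/11751
APPEND 40: p_4 = 40·400151 + 14268 = 16020308, q_4 = 40·11751 + 419 = 470459 → 16020308/470459
APPEND 26: p_5 = 26·16020308 + 400151 = 416928159, q_5 = 26·470459 + 11751 = 12243685 → 416928159/12243685
APPEND 18: p_6 = 18·416928159 + 16020308 = 7520727170, q_6 = 18·12243685 + 470459 = 220856789 → 7520727170/220856789
APPEND 16: p_7 = 16·7520727170 + 416928159 = 120748562879, q_7 = 16·220856789 + 12243685 = 3545952309 → 120748562879/3545952309
APPEND 5: p_8 = 5·120748562879 + 7520727170 = 611263541565, q_8 = 5·3545952309 + 220856789 = 17950618334 → 611263541565/17950618334
APPEND 14: p_9 = 14·611263541565 + 120748562879 = 8678438144789, q_9 = 14·17950618334 + 3545952309 = 254854608985 → 8678438144789/254854608985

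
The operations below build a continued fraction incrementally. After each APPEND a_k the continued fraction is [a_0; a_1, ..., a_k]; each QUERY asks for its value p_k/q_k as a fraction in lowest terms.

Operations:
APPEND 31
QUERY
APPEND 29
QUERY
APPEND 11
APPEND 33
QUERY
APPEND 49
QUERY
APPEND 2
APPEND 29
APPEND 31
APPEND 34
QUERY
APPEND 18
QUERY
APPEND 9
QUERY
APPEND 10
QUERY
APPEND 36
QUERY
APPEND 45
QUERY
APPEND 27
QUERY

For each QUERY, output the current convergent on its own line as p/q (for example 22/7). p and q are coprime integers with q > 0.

31/1
900/29
328623/10589
16112458/519181
1014080989221/32676056134
18283255477276/589129160923
165563380284705/5334838504441
1673917058324326/53937514205333
60426577479960441/1947085349896429
2720869903656544171/87672778259544638
73523913976206653058/2369112098357601655

APPEND 31: p_0 = 31·1 + 0 = 31, q_0 = 31·0 + 1 = 1 → 31/1
APPEND 29: p_1 = 29·31 + 1 = 900, q_1 = 29·1 + 0 = 29 → 900/29
APPEND 11: p_2 = 11·900 + 31 = 9931, q_2 = 11·29 + 1 = 320 → 9931/320
APPEND 33: p_3 = 33·9931 + 900 = 328623, q_3 = 33·320 + 29 = 10589 → 328623/10589
APPEND 49: p_4 = 49·328623 + 9931 = 16112458, q_4 = 49·10589 + 320 = 519181 → 16112458/519181
APPEND 2: p_5 = 2·16112458 + 328623 = 32553539, q_5 = 2·519181 + 10589 = 1048951 → 32553539/1048951
APPEND 29: p_6 = 29·32553539 + 16112458 = 960165089, q_6 = 29·1048951 + 519181 = 30938760 → 960165089/30938760
APPEND 31: p_7 = 31·960165089 + 32553539 = 29797671298, q_7 = 31·30938760 + 1048951 = 960150511 → 29797671298/960150511
APPEND 34: p_8 = 34·29797671298 + 960165089 = 1014080989221, q_8 = 34·960150511 + 30938760 = 32676056134 → 1014080989221/32676056134
APPEND 18: p_9 = 18·1014080989221 + 29797671298 = 18283255477276, q_9 = 18·32676056134 + 960150511 = 589129160923 → 18283255477276/589129160923
APPEND 9: p_10 = 9·18283255477276 + 1014080989221 = 165563380284705, q_10 = 9·589129160923 + 32676056134 = 5334838504441 → 165563380284705/5334838504441
APPEND 10: p_11 = 10·165563380284705 + 18283255477276 = 1673917058324326, q_11 = 10·5334838504441 + 589129160923 = 53937514205333 → 1673917058324326/53937514205333
APPEND 36: p_12 = 36·1673917058324326 + 165563380284705 = 60426577479960441, q_12 = 36·53937514205333 + 5334838504441 = 1947085349896429 → 60426577479960441/1947085349896429
APPEND 45: p_13 = 45·60426577479960441 + 1673917058324326 = 2720869903656544171, q_13 = 45·1947085349896429 + 53937514205333 = 87672778259544638 → 2720869903656544171/87672778259544638
APPEND 27: p_14 = 27·2720869903656544171 + 60426577479960441 = 73523913976206653058, q_14 = 27·87672778259544638 + 1947085349896429 = 2369112098357601655 → 73523913976206653058/2369112098357601655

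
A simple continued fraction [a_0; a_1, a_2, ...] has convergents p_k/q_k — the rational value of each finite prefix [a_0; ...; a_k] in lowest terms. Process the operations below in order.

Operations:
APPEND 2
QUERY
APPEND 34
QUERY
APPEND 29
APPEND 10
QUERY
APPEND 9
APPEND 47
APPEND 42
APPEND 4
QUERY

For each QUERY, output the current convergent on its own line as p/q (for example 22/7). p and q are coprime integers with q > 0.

APPEND 2: p_0 = 2·1 + 0 = 2, q_0 = 2·0 + 1 = 1 → 2/1
APPEND 34: p_1 = 34·2 + 1 = 69, q_1 = 34·1 + 0 = 34 → 69/34
APPEND 29: p_2 = 29·69 + 2 = 2003, q_2 = 29·34 + 1 = 987 → 2003/987
APPEND 10: p_3 = 10·2003 + 69 = 20099, q_3 = 10·987 + 34 = 9904 → 20099/9904
APPEND 9: p_4 = 9·20099 + 2003 = 182894, q_4 = 9·9904 + 987 = 90123 → 182894/90123
APPEND 47: p_5 = 47·182894 + 20099 = 8616117, q_5 = 47·90123 + 9904 = 4245685 → 8616117/4245685
APPEND 42: p_6 = 42·8616117 + 182894 = 362059808, q_6 = 42·4245685 + 90123 = 178408893 → 362059808/178408893
APPEND 4: p_7 = 4·362059808 + 8616117 = 1456855349, q_7 = 4·178408893 + 4245685 = 717881257 → 1456855349/717881257

2/1
69/34
20099/9904
1456855349/717881257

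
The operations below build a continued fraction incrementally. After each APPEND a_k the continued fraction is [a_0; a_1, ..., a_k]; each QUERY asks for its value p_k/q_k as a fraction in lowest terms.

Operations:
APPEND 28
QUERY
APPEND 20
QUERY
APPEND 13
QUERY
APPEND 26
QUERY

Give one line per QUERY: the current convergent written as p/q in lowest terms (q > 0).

APPEND 28: p_0 = 28·1 + 0 = 28, q_0 = 28·0 + 1 = 1 → 28/1
APPEND 20: p_1 = 20·28 + 1 = 561, q_1 = 20·1 + 0 = 20 → 561/20
APPEND 13: p_2 = 13·561 + 28 = 7321, q_2 = 13·20 + 1 = 261 → 7321/261
APPEND 26: p_3 = 26·7321 + 561 = 190907, q_3 = 26·261 + 20 = 6806 → 190907/6806

28/1
561/20
7321/261
190907/6806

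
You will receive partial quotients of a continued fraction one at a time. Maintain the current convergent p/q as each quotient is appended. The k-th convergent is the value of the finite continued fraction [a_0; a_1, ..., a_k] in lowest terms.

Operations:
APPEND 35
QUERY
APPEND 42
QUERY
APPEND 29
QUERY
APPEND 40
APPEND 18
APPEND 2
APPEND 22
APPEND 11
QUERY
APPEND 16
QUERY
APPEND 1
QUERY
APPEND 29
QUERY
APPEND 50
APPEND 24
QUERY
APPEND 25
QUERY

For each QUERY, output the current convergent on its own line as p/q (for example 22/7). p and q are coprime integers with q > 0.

35/1
1471/42
42694/1219
15727342577/449047421
253061482654/7225416855
268788825231/7674464276
8047937414353/229784880859
9672023766443497/276155829054283
242203259820630306/6915392644864301

APPEND 35: p_0 = 35·1 + 0 = 35, q_0 = 35·0 + 1 = 1 → 35/1
APPEND 42: p_1 = 42·35 + 1 = 1471, q_1 = 42·1 + 0 = 42 → 1471/42
APPEND 29: p_2 = 29·1471 + 35 = 42694, q_2 = 29·42 + 1 = 1219 → 42694/1219
APPEND 40: p_3 = 40·42694 + 1471 = 1709231, q_3 = 40·1219 + 42 = 48802 → 1709231/48802
APPEND 18: p_4 = 18·1709231 + 42694 = 30808852, q_4 = 18·48802 + 1219 = 879655 → 30808852/879655
APPEND 2: p_5 = 2·30808852 + 1709231 = 63326935, q_5 = 2·879655 + 48802 = 1808112 → 63326935/1808112
APPEND 22: p_6 = 22·63326935 + 30808852 = 1424001422, q_6 = 22·1808112 + 879655 = 40658119 → 1424001422/40658119
APPEND 11: p_7 = 11·1424001422 + 63326935 = 15727342577, q_7 = 11·40658119 + 1808112 = 449047421 → 15727342577/449047421
APPEND 16: p_8 = 16·15727342577 + 1424001422 = 253061482654, q_8 = 16·449047421 + 40658119 = 7225416855 → 253061482654/7225416855
APPEND 1: p_9 = 1·253061482654 + 15727342577 = 268788825231, q_9 = 1·7225416855 + 449047421 = 7674464276 → 268788825231/7674464276
APPEND 29: p_10 = 29·268788825231 + 253061482654 = 8047937414353, q_10 = 29·7674464276 + 7225416855 = 229784880859 → 8047937414353/229784880859
APPEND 50: p_11 = 50·8047937414353 + 268788825231 = 402665659542881, q_11 = 50·229784880859 + 7674464276 = 11496918507226 → 402665659542881/11496918507226
APPEND 24: p_12 = 24·402665659542881 + 8047937414353 = 9672023766443497, q_12 = 24·11496918507226 + 229784880859 = 276155829054283 → 9672023766443497/276155829054283
APPEND 25: p_13 = 25·9672023766443497 + 402665659542881 = 242203259820630306, q_13 = 25·276155829054283 + 11496918507226 = 6915392644864301 → 242203259820630306/6915392644864301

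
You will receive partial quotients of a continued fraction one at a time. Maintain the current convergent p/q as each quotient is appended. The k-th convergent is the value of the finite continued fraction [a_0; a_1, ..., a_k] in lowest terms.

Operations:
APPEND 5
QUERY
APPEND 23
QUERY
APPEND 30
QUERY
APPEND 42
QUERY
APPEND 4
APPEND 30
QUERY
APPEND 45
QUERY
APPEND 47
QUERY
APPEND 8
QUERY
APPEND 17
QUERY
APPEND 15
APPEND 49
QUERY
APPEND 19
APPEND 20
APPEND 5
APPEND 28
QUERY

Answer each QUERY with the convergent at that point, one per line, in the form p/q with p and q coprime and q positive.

APPEND 5: p_0 = 5·1 + 0 = 5, q_0 = 5·0 + 1 = 1 → 5/1
APPEND 23: p_1 = 23·5 + 1 = 116, q_1 = 23·1 + 0 = 23 → 116/23
APPEND 30: p_2 = 30·116 + 5 = 3485, q_2 = 30·23 + 1 = 691 → 3485/691
APPEND 42: p_3 = 42·3485 + 116 = 146486, q_3 = 42·691 + 23 = 29045 → 146486/29045
APPEND 4: p_4 = 4·146486 + 3485 = 589429, q_4 = 4·29045 + 691 = 116871 → 589429/116871
APPEND 30: p_5 = 30·589429 + 146486 = 17829356, q_5 = 30·116871 + 29045 = 3535175 → 17829356/3535175
APPEND 45: p_6 = 45·17829356 + 589429 = 802910449, q_6 = 45·3535175 + 116871 = 159199746 → 802910449/159199746
APPEND 47: p_7 = 47·802910449 + 17829356 = 37754620459, q_7 = 47·159199746 + 3535175 = 7485923237 → 37754620459/7485923237
APPEND 8: p_8 = 8·37754620459 + 802910449 = 302839874121, q_8 = 8·7485923237 + 159199746 = 60046585642 → 302839874121/60046585642
APPEND 17: p_9 = 17·302839874121 + 37754620459 = 5186032480516, q_9 = 17·60046585642 + 7485923237 = 1028277879151 → 5186032480516/1028277879151
APPEND 15: p_10 = 15·5186032480516 + 302839874121 = 78093327081861, q_10 = 15·1028277879151 + 60046585642 = 15484214772907 → 78093327081861/15484214772907
APPEND 49: p_11 = 49·78093327081861 + 5186032480516 = 3831759059491705, q_11 = 49·15484214772907 + 1028277879151 = 759754801751594 → 3831759059491705/759754801751594
APPEND 19: p_12 = 19·3831759059491705 + 78093327081861 = 72881515457424256, q_12 = 19·759754801751594 + 15484214772907 = 14450825448053193 → 72881515457424256/14450825448053193
APPEND 20: p_13 = 20·72881515457424256 + 3831759059491705 = 1461462068207976825, q_13 = 20·14450825448053193 + 759754801751594 = 289776263762815454 → 1461462068207976825/289776263762815454
APPEND 5: p_14 = 5·1461462068207976825 + 72881515457424256 = 7380191856497308381, q_14 = 5·289776263762815454 + 14450825448053193 = 1463332144262130463 → 7380191856497308381/1463332144262130463
APPEND 28: p_15 = 28·7380191856497308381 + 1461462068207976825 = 208106834050132611493, q_15 = 28·1463332144262130463 + 289776263762815454 = 41263076303102468418 → 208106834050132611493/41263076303102468418

5/1
116/23
3485/691
146486/29045
17829356/3535175
802910449/159199746
37754620459/7485923237
302839874121/60046585642
5186032480516/1028277879151
3831759059491705/759754801751594
208106834050132611493/41263076303102468418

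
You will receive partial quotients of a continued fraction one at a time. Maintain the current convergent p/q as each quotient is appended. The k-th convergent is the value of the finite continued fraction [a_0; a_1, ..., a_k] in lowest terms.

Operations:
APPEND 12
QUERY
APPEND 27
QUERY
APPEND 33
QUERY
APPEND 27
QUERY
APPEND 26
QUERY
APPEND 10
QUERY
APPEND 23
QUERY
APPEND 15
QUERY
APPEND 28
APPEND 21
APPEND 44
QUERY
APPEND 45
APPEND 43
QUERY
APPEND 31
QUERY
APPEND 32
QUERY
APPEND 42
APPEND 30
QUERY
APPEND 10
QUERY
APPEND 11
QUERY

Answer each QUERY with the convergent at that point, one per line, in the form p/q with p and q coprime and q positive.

12/1
325/27
10737/892
290224/24111
7556561/627778
75855834/6301891
1752240743/145571271
26359466979/2189870956
685490833990451/56948665508139
1327779443099081198/110308210736317429
41192025386124193667/3422118515664696329
1319472591799073278542/109618100712006599957
1665090699020215130051472/138331088553310263435647
16706366031083098502407151/1387918267881522576250993
185435117040934298656530133/15405432035250058602196570

APPEND 12: p_0 = 12·1 + 0 = 12, q_0 = 12·0 + 1 = 1 → 12/1
APPEND 27: p_1 = 27·12 + 1 = 325, q_1 = 27·1 + 0 = 27 → 325/27
APPEND 33: p_2 = 33·325 + 12 = 10737, q_2 = 33·27 + 1 = 892 → 10737/892
APPEND 27: p_3 = 27·10737 + 325 = 290224, q_3 = 27·892 + 27 = 24111 → 290224/24111
APPEND 26: p_4 = 26·290224 + 10737 = 7556561, q_4 = 26·24111 + 892 = 627778 → 7556561/627778
APPEND 10: p_5 = 10·7556561 + 290224 = 75855834, q_5 = 10·627778 + 24111 = 6301891 → 75855834/6301891
APPEND 23: p_6 = 23·75855834 + 7556561 = 1752240743, q_6 = 23·6301891 + 627778 = 145571271 → 1752240743/145571271
APPEND 15: p_7 = 15·1752240743 + 75855834 = 26359466979, q_7 = 15·145571271 + 6301891 = 2189870956 → 26359466979/2189870956
APPEND 28: p_8 = 28·26359466979 + 1752240743 = 739817316155, q_8 = 28·2189870956 + 145571271 = 61461958039 → 739817316155/61461958039
APPEND 21: p_9 = 21·739817316155 + 26359466979 = 15562523106234, q_9 = 21·61461958039 + 2189870956 = 1292890989775 → 15562523106234/1292890989775
APPEND 44: p_10 = 44·15562523106234 + 739817316155 = 685490833990451, q_10 = 44·1292890989775 + 61461958039 = 56948665508139 → 685490833990451/56948665508139
APPEND 45: p_11 = 45·685490833990451 + 15562523106234 = 30862650052676529, q_11 = 45·56948665508139 + 1292890989775 = 2563982838856030 → 30862650052676529/2563982838856030
APPEND 43: p_12 = 43·30862650052676529 + 685490833990451 = 1327779443099081198, q_12 = 43·2563982838856030 + 56948665508139 = 110308210736317429 → 1327779443099081198/110308210736317429
APPEND 31: p_13 = 31·1327779443099081198 + 30862650052676529 = 41192025386124193667, q_13 = 31·110308210736317429 + 2563982838856030 = 3422118515664696329 → 41192025386124193667/3422118515664696329
APPEND 32: p_14 = 32·41192025386124193667 + 1327779443099081198 = 1319472591799073278542, q_14 = 32·3422118515664696329 + 110308210736317429 = 109618100712006599957 → 1319472591799073278542/109618100712006599957
APPEND 42: p_15 = 42·1319472591799073278542 + 41192025386124193667 = 55459040880947201892431, q_15 = 42·109618100712006599957 + 3422118515664696329 = 4607382348419941894523 → 55459040880947201892431/4607382348419941894523
APPEND 30: p_16 = 30·55459040880947201892431 + 1319472591799073278542 = 1665090699020215130051472, q_16 = 30·4607382348419941894523 + 109618100712006599957 = 138331088553310263435647 → 1665090699020215130051472/138331088553310263435647
APPEND 10: p_17 = 10·1665090699020215130051472 + 55459040880947201892431 = 16706366031083098502407151, q_17 = 10·138331088553310263435647 + 4607382348419941894523 = 1387918267881522576250993 → 16706366031083098502407151/1387918267881522576250993
APPEND 11: p_18 = 11·16706366031083098502407151 + 1665090699020215130051472 = 185435117040934298656530133, q_18 = 11·1387918267881522576250993 + 138331088553310263435647 = 15405432035250058602196570 → 185435117040934298656530133/15405432035250058602196570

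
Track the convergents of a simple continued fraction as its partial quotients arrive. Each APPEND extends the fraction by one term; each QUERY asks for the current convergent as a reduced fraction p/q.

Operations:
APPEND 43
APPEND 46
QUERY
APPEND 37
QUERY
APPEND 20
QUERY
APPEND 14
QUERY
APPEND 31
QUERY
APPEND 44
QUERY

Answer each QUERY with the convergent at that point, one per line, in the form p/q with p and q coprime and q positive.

1979/46
73266/1703
1467299/34106
20615452/479187
640546311/14888903
28204653136/655590919

APPEND 43: p_0 = 43·1 + 0 = 43, q_0 = 43·0 + 1 = 1 → 43/1
APPEND 46: p_1 = 46·43 + 1 = 1979, q_1 = 46·1 + 0 = 46 → 1979/46
APPEND 37: p_2 = 37·1979 + 43 = 73266, q_2 = 37·46 + 1 = 1703 → 73266/1703
APPEND 20: p_3 = 20·73266 + 1979 = 1467299, q_3 = 20·1703 + 46 = 34106 → 1467299/34106
APPEND 14: p_4 = 14·1467299 + 73266 = 20615452, q_4 = 14·34106 + 1703 = 479187 → 20615452/479187
APPEND 31: p_5 = 31·20615452 + 1467299 = 640546311, q_5 = 31·479187 + 34106 = 14888903 → 640546311/14888903
APPEND 44: p_6 = 44·640546311 + 20615452 = 28204653136, q_6 = 44·14888903 + 479187 = 655590919 → 28204653136/655590919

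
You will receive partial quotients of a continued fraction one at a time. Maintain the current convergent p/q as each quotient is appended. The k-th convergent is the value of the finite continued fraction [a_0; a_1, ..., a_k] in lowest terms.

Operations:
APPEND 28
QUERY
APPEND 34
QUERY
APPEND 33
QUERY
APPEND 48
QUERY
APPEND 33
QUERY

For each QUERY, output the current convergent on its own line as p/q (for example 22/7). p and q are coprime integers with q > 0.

APPEND 28: p_0 = 28·1 + 0 = 28, q_0 = 28·0 + 1 = 1 → 28/1
APPEND 34: p_1 = 34·28 + 1 = 953, q_1 = 34·1 + 0 = 34 → 953/34
APPEND 33: p_2 = 33·953 + 28 = 31477, q_2 = 33·34 + 1 = 1123 → 31477/1123
APPEND 48: p_3 = 48·31477 + 953 = 1511849, q_3 = 48·1123 + 34 = 53938 → 1511849/53938
APPEND 33: p_4 = 33·1511849 + 31477 = 49922494, q_4 = 33·53938 + 1123 = 1781077 → 49922494/1781077

28/1
953/34
31477/1123
1511849/53938
49922494/1781077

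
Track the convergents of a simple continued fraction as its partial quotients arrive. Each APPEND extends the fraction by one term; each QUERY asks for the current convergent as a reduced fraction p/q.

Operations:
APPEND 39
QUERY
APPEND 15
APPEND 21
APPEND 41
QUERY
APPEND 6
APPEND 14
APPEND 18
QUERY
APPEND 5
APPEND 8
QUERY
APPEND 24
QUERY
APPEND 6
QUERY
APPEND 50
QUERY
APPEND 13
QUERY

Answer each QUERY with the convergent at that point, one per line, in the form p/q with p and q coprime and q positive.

APPEND 39: p_0 = 39·1 + 0 = 39, q_0 = 39·0 + 1 = 1 → 39/1
APPEND 15: p_1 = 15·39 + 1 = 586, q_1 = 15·1 + 0 = 15 → 586/15
APPEND 21: p_2 = 21·586 + 39 = 12345, q_2 = 21·15 + 1 = 316 → 12345/316
APPEND 41: p_3 = 41·12345 + 586 = 506731, q_3 = 41·316 + 15 = 12971 → 506731/12971
APPEND 6: p_4 = 6·506731 + 12345 = 3052731, q_4 = 6·12971 + 316 = 78142 → 3052731/78142
APPEND 14: p_5 = 14·3052731 + 506731 = 43244965, q_5 = 14·78142 + 12971 = 1106959 → 43244965/1106959
APPEND 18: p_6 = 18·43244965 + 3052731 = 781462101, q_6 = 18·1106959 + 78142 = 20003404 → 781462101/20003404
APPEND 5: p_7 = 5·781462101 + 43244965 = 3950555470, q_7 = 5·20003404 + 1106959 = 101123979 → 3950555470/101123979
APPEND 8: p_8 = 8·3950555470 + 781462101 = 32385905861, q_8 = 8·101123979 + 20003404 = 828995236 → 32385905861/828995236
APPEND 24: p_9 = 24·32385905861 + 3950555470 = 781212296134, q_9 = 24·828995236 + 101123979 = 19997009643 → 781212296134/19997009643
APPEND 6: p_10 = 6·781212296134 + 32385905861 = 4719659682665, q_10 = 6·19997009643 + 828995236 = 120811053094 → 4719659682665/120811053094
APPEND 50: p_11 = 50·4719659682665 + 781212296134 = 236764196429384, q_11 = 50·120811053094 + 19997009643 = 6060549664343 → 236764196429384/6060549664343
APPEND 13: p_12 = 13·236764196429384 + 4719659682665 = 3082654213264657, q_12 = 13·6060549664343 + 120811053094 = 78907956689553 → 3082654213264657/78907956689553

39/1
506731/12971
781462101/20003404
32385905861/828995236
781212296134/19997009643
4719659682665/120811053094
236764196429384/6060549664343
3082654213264657/78907956689553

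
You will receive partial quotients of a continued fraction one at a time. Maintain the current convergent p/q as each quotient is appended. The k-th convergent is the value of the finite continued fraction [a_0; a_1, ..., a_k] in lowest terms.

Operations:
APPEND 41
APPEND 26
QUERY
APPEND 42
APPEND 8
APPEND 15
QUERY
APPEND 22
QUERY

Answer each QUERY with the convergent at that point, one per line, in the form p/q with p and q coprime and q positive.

1067/26
5443460/132643
120116027/2926916

APPEND 41: p_0 = 41·1 + 0 = 41, q_0 = 41·0 + 1 = 1 → 41/1
APPEND 26: p_1 = 26·41 + 1 = 1067, q_1 = 26·1 + 0 = 26 → 1067/26
APPEND 42: p_2 = 42·1067 + 41 = 44855, q_2 = 42·26 + 1 = 1093 → 44855/1093
APPEND 8: p_3 = 8·44855 + 1067 = 359907, q_3 = 8·1093 + 26 = 8770 → 359907/8770
APPEND 15: p_4 = 15·359907 + 44855 = 5443460, q_4 = 15·8770 + 1093 = 132643 → 5443460/132643
APPEND 22: p_5 = 22·5443460 + 359907 = 120116027, q_5 = 22·132643 + 8770 = 2926916 → 120116027/2926916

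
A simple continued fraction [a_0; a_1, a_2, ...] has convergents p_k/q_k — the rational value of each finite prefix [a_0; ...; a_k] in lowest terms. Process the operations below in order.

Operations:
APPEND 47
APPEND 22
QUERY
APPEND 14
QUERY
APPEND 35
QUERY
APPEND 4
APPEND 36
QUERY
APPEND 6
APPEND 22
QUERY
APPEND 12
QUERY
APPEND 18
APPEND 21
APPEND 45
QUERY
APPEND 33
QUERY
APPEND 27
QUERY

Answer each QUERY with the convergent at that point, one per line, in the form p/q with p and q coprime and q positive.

1035/22
14537/309
509830/10837
74448682/1582489
9946859560/211431491
119811060669/2546716483
2054943967945597/43680104704745
67858768218249012/1442413100864953
1834241685860668921/38988833828058476

APPEND 47: p_0 = 47·1 + 0 = 47, q_0 = 47·0 + 1 = 1 → 47/1
APPEND 22: p_1 = 22·47 + 1 = 1035, q_1 = 22·1 + 0 = 22 → 1035/22
APPEND 14: p_2 = 14·1035 + 47 = 14537, q_2 = 14·22 + 1 = 309 → 14537/309
APPEND 35: p_3 = 35·14537 + 1035 = 509830, q_3 = 35·309 + 22 = 10837 → 509830/10837
APPEND 4: p_4 = 4·509830 + 14537 = 2053857, q_4 = 4·10837 + 309 = 43657 → 2053857/43657
APPEND 36: p_5 = 36·2053857 + 509830 = 74448682, q_5 = 36·43657 + 10837 = 1582489 → 74448682/1582489
APPEND 6: p_6 = 6·74448682 + 2053857 = 448745949, q_6 = 6·1582489 + 43657 = 9538591 → 448745949/9538591
APPEND 22: p_7 = 22·448745949 + 74448682 = 9946859560, q_7 = 22·9538591 + 1582489 = 211431491 → 9946859560/211431491
APPEND 12: p_8 = 12·9946859560 + 448745949 = 119811060669, q_8 = 12·211431491 + 9538591 = 2546716483 → 119811060669/2546716483
APPEND 18: p_9 = 18·119811060669 + 9946859560 = 2166545951602, q_9 = 18·2546716483 + 211431491 = 46052328185 → 2166545951602/46052328185
APPEND 21: p_10 = 21·2166545951602 + 119811060669 = 45617276044311, q_10 = 21·46052328185 + 2546716483 = 969645608368 → 45617276044311/969645608368
APPEND 45: p_11 = 45·45617276044311 + 2166545951602 = 2054943967945597, q_11 = 45·969645608368 + 46052328185 = 43680104704745 → 2054943967945597/43680104704745
APPEND 33: p_12 = 33·2054943967945597 + 45617276044311 = 67858768218249012, q_12 = 33·43680104704745 + 969645608368 = 1442413100864953 → 67858768218249012/1442413100864953
APPEND 27: p_13 = 27·67858768218249012 + 2054943967945597 = 1834241685860668921, q_13 = 27·1442413100864953 + 43680104704745 = 38988833828058476 → 1834241685860668921/38988833828058476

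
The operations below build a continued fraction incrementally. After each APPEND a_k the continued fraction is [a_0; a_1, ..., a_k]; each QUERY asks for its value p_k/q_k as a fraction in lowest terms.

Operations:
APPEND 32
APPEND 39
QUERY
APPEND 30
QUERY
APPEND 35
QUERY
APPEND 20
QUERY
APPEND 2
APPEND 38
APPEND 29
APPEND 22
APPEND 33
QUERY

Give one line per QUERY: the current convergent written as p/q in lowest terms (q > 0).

APPEND 32: p_0 = 32·1 + 0 = 32, q_0 = 32·0 + 1 = 1 → 32/1
APPEND 39: p_1 = 39·32 + 1 = 1249, q_1 = 39·1 + 0 = 39 → 1249/39
APPEND 30: p_2 = 30·1249 + 32 = 37502, q_2 = 30·39 + 1 = 1171 → 37502/1171
APPEND 35: p_3 = 35·37502 + 1249 = 1313819, q_3 = 35·1171 + 39 = 41024 → 1313819/41024
APPEND 20: p_4 = 20·1313819 + 37502 = 26313882, q_4 = 20·41024 + 1171 = 821651 → 26313882/821651
APPEND 2: p_5 = 2·26313882 + 1313819 = 53941583, q_5 = 2·821651 + 41024 = 1684326 → 53941583/1684326
APPEND 38: p_6 = 38·53941583 + 26313882 = 2076094036, q_6 = 38·1684326 + 821651 = 64826039 → 2076094036/64826039
APPEND 29: p_7 = 29·2076094036 + 53941583 = 60260668627, q_7 = 29·64826039 + 1684326 = 1881639457 → 60260668627/1881639457
APPEND 22: p_8 = 22·60260668627 + 2076094036 = 1327810803830, q_8 = 22·1881639457 + 64826039 = 41460894093 → 1327810803830/41460894093
APPEND 33: p_9 = 33·1327810803830 + 60260668627 = 43878017195017, q_9 = 33·41460894093 + 1881639457 = 1370091144526 → 43878017195017/1370091144526

1249/39
37502/1171
1313819/41024
26313882/821651
43878017195017/1370091144526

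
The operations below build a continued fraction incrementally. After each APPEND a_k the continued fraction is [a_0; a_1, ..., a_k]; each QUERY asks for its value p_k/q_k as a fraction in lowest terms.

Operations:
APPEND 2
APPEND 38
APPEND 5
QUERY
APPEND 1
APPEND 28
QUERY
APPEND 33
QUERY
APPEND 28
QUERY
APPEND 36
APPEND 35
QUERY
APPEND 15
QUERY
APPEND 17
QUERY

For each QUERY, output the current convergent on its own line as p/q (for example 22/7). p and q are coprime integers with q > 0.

APPEND 2: p_0 = 2·1 + 0 = 2, q_0 = 2·0 + 1 = 1 → 2/1
APPEND 38: p_1 = 38·2 + 1 = 77, q_1 = 38·1 + 0 = 38 → 77/38
APPEND 5: p_2 = 5·77 + 2 = 387, q_2 = 5·38 + 1 = 191 → 387/191
APPEND 1: p_3 = 1·387 + 77 = 464, q_3 = 1·191 + 38 = 229 → 464/229
APPEND 28: p_4 = 28·464 + 387 = 13379, q_4 = 28·229 + 191 = 6603 → 13379/6603
APPEND 33: p_5 = 33·13379 + 464 = 441971, q_5 = 33·6603 + 229 = 218128 → 441971/218128
APPEND 28: p_6 = 28·441971 + 13379 = 12388567, q_6 = 28·218128 + 6603 = 6114187 → 12388567/6114187
APPEND 36: p_7 = 36·12388567 + 441971 = 446430383, q_7 = 36·6114187 + 218128 = 220328860 → 446430383/220328860
APPEND 35: p_8 = 35·446430383 + 12388567 = 15637451972, q_8 = 35·220328860 + 6114187 = 7717624287 → 15637451972/7717624287
APPEND 15: p_9 = 15·15637451972 + 446430383 = 235008209963, q_9 = 15·7717624287 + 220328860 = 115984693165 → 235008209963/115984693165
APPEND 17: p_10 = 17·235008209963 + 15637451972 = 4010777021343, q_10 = 17·115984693165 + 7717624287 = 1979457408092 → 4010777021343/1979457408092

387/191
13379/6603
441971/218128
12388567/6114187
15637451972/7717624287
235008209963/115984693165
4010777021343/1979457408092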